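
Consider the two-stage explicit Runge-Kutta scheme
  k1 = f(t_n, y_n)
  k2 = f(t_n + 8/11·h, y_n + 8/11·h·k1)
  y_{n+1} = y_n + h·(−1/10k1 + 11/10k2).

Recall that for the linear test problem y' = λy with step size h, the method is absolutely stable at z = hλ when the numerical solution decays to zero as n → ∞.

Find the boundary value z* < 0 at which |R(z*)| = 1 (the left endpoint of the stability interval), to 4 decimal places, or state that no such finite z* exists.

left endpoint -1.2500.

On y'=λy, z=hλ:
  k1=λy_n ⇒ h·k1=z·y_n;  k2=λ(1+8/11z)y_n ⇒ h·k2=z(1+8/11z)y_n
  y_{n+1}/y_n = 1 − 1/10z + 11/10z(1+8/11z) = 1 + z + 4/5z²
  Hence R(z) = 1 + z + 4/5z².

Solve |R(x)|<1 on ℝ⁻.
x=-0.7: |R|=0.6920
R=1: x+4/5x²=0 ⇒ x=−5/4=-1.2500; min R=1−1/(4·4/5)=0.6875>−1
Confirm numerically:
  x=-1.069: |R|=0.84521 <1
  x=-0.991: |R|=0.79466 <1
  x=-0.942: |R|=0.76789 <1
  x=-0.789: |R|=0.70902 <1
  x=-1.792: |R|=1.77701 >1
  x=-1.678: |R|=1.57455 >1
  x=-1.380: |R|=1.14352 >1
Stable set (-1.2500, 0).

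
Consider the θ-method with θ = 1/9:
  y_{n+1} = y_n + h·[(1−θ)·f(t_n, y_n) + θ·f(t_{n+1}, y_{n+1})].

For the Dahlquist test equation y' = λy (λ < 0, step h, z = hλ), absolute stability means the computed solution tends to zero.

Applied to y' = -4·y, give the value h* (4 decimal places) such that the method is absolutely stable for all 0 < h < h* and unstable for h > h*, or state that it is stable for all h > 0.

Test eqn y'=λy, z=hλ:
  y_{n+1} = y_n + z·[8/9·y_n + 1/9·y_{n+1}] ⇒ (1 − 1/9z)y_{n+1} = (1 + 8/9z)y_n
  Hence R(z) = (1 + 8/9z)/(1 − 1/9z).

Solve |R(x)|<1 on ℝ⁻.
x=-0.99: |R|=0.1081
R=−1: 1+8/9x = −1+1/9x ⇒ -7/9x=2 ⇒ x=2/(-7/9)=-2.5714
Confirm numerically:
  x=-2.310: |R|=0.83820 <1
  x=-2.006: |R|=0.64038 <1
  x=-1.786: |R|=0.49027 <1
  x=-1.107: |R|=0.01425 <1
  x=-3.153: |R|=1.33498 >1
  x=-2.975: |R|=1.23591 >1
Interval (-2.5714, 0).

(-2.5714,0); λ=-4 ⇒ h* = (18/7)/4 = 0.6429.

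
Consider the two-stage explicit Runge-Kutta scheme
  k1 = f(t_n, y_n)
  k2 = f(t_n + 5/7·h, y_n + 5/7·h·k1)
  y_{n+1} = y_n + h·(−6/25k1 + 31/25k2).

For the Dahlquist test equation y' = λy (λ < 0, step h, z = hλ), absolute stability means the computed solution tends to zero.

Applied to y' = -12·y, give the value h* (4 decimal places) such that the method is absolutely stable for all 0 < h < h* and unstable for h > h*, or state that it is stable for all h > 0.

Test eqn y'=λy, z=hλ:
  k1=λy_n ⇒ h·k1=z·y_n;  k2=λ(1+5/7z)y_n ⇒ h·k2=z(1+5/7z)y_n
  y_{n+1}/y_n = 1 − 6/25z + 31/25z(1+5/7z) = 1 + z + 31/35z²
  R(z) = 1 + z + 31/35z².

Need |R(x)|<1, x<0.
x=-1: |R|=0.8857
R=1: x+31/35x²=0 ⇒ x=−35/31=-1.1290; min R=1−1/(4·31/35)=0.7177>−1
Confirm numerically:
  x=-0.934: |R|=0.83866 <1
  x=-0.925: |R|=0.83284 <1
  x=-0.793: |R|=0.76398 <1
  x=-1.706: |R|=1.87181 >1
  x=-1.371: |R|=1.29382 >1
  x=-1.264: |R|=1.15110 >1
Stable set (-1.1290, 0).

(-1.1290,0); λ=-12 ⇒ h* = (35/31)/12 = 0.0941.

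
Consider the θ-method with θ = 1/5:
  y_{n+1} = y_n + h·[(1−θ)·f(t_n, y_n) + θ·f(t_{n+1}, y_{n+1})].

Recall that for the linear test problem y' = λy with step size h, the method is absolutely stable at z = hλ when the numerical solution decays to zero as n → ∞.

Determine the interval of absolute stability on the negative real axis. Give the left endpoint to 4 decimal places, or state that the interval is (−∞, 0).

On y'=λy, z=hλ:
  y_{n+1} = y_n + z·[4/5·y_n + 1/5·y_{n+1}] ⇒ (1 − 1/5z)y_{n+1} = (1 + 4/5z)y_n
  so R(z) = (1 + 4/5z)/(1 − 1/5z).

Need |R(x)|<1, x<0.
x=-0.45: |R|=0.5872
R=−1: 1+4/5x = −1+1/5x ⇒ -3/5x=2 ⇒ x=2/(-3/5)=-3.3333
Confirm numerically:
  x=-3.302: |R|=0.98868 <1
  x=-2.471: |R|=0.65373 <1
  x=-1.803: |R|=0.32515 <1
  x=-1.352: |R|=0.06423 <1
  x=-3.777: |R|=1.15165 >1
  x=-3.441: |R|=1.03827 >1
  x=-3.375: |R|=1.01493 >1
Interval (-3.3333, 0).

(-3.3333, 0).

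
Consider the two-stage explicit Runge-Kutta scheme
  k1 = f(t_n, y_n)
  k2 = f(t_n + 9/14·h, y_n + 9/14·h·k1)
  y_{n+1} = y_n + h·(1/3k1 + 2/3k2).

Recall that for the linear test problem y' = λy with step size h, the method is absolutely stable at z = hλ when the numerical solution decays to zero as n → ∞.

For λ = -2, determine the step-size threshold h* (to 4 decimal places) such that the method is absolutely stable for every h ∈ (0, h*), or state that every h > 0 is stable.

On y'=λy, z=hλ:
  k1=λy_n ⇒ h·k1=z·y_n;  k2=λ(1+9/14z)y_n ⇒ h·k2=z(1+9/14z)y_n
  y_{n+1}/y_n = 1 + 1/3z + 2/3z(1+9/14z) = 1 + z + 3/7z²
  Hence R(z) = 1 + z + 3/7z².

Need |R(x)|<1, x<0.
x=-1.4: |R|=0.4400
R=1: x+3/7x²=0 ⇒ x=−7/3=-2.3333; min R=1−1/(4·3/7)=0.4167>−1
Confirm numerically:
  x=-1.620: |R|=0.50474 <1
  x=-1.356: |R|=0.43203 <1
  x=-1.169: |R|=0.41667 <1
  x=-2.540: |R|=1.22497 >1
  x=-2.526: |R|=1.20858 >1
  x=-2.397: |R|=1.06540 >1
So |R|<1 on (-2.3333, 0).

(-2.3333,0); λ=-2 ⇒ h* = (7/3)/2 = 1.1667.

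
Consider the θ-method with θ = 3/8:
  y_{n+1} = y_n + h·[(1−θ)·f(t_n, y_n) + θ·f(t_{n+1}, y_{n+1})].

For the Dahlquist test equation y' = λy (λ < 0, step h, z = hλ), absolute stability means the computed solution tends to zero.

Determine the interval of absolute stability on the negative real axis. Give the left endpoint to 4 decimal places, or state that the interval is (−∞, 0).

Test eqn y'=λy, z=hλ:
  y_{n+1} = y_n + z·[5/8·y_n + 3/8·y_{n+1}] ⇒ (1 − 3/8z)y_{n+1} = (1 + 5/8z)y_n
  R(z) = (1 + 5/8z)/(1 − 3/8z).

Boundary: |R(x)|=1, x<0.
x=-0.79: |R|=0.3905
R=−1: 1+5/8x = −1+3/8x ⇒ -1/4x=2 ⇒ x=2/(-1/4)=-8.0000
Confirm numerically:
  x=-5.502: |R|=0.79613 <1
  x=-5.110: |R|=0.75225 <1
  x=-4.096: |R|=0.61514 <1
  x=-4.073: |R|=0.61155 <1
  x=-8.580: |R|=1.03438 >1
  x=-8.571: |R|=1.03387 >1
Stable set (-8.0000, 0).

z∈(-8.0000,0).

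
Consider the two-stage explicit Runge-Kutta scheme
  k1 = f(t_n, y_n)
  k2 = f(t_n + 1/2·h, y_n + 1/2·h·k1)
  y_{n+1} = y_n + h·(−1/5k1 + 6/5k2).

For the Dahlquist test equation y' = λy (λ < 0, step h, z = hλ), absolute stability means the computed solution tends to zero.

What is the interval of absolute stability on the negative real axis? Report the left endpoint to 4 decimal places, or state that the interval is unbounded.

With y'=λy (z=hλ):
  k1=λy_n ⇒ h·k1=z·y_n;  k2=λ(1+1/2z)y_n ⇒ h·k2=z(1+1/2z)y_n
  y_{n+1}/y_n = 1 − 1/5z + 6/5z(1+1/2z) = 1 + z + 3/5z²
  Hence R(z) = 1 + z + 3/5z².

Find x<0 with |R(x)|<1.
x=-1.71: |R|=1.0445
R=1: x+3/5x²=0 ⇒ x=−5/3=-1.6667; min R=1−1/(4·3/5)=0.5833>−1
Confirm numerically:
  x=-1.612: |R|=0.94713 <1
  x=-1.328: |R|=0.73015 <1
  x=-1.212: |R|=0.66937 <1
  x=-0.965: |R|=0.59373 <1
  x=-2.150: |R|=1.62350 >1
  x=-1.877: |R|=1.23688 >1
  x=-1.792: |R|=1.13476 >1
Interval (-1.6667, 0).

(-1.6667, 0).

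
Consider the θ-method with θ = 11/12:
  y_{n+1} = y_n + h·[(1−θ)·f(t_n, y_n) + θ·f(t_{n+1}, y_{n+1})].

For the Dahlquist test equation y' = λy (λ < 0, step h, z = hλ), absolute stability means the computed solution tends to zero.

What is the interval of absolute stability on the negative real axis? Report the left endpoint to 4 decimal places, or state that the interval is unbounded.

With y'=λy (z=hλ):
  y_{n+1} = y_n + z·[1/12·y_n + 11/12·y_{n+1}] ⇒ (1 − 11/12z)y_{n+1} = (1 + 1/12z)y_n
  R(z) = (1 + 1/12z)/(1 − 11/12z).

Find x<0 with |R(x)|<1.
x=-1: |R|=0.4783
x=-2: |R|=0.2941
x=-10: |R|=0.0164
x=-100: |R|=0.0791
θ=11/12≥1/2 ⇒ |1+1/12x|<|1−11/12x| ∀x<0 ⇒ interval (−∞,0).

(−∞, 0) — no finite endpoint.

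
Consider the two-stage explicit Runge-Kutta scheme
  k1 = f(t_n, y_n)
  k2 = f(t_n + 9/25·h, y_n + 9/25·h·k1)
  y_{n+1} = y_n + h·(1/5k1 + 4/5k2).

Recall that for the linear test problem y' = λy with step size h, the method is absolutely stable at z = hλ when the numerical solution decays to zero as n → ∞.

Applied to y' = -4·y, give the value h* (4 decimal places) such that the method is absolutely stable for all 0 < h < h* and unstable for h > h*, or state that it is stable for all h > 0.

(-3.4722,0); λ=-4 ⇒ h* = (125/36)/4 = 0.8681.

Test eqn y'=λy, z=hλ:
  k1=λy_n ⇒ h·k1=z·y_n;  k2=λ(1+9/25z)y_n ⇒ h·k2=z(1+9/25z)y_n
  y_{n+1}/y_n = 1 + 1/5z + 4/5z(1+9/25z) = 1 + z + 36/125z²
  R(z) = 1 + z + 36/125z².

Boundary: |R(x)|=1, x<0.
x=-0.71: |R|=0.4352
R=1: x+36/125x²=0 ⇒ x=−125/36=-3.4722; min R=1−1/(4·36/125)=0.1319>−1
Confirm numerically:
  x=-2.785: |R|=0.44879 <1
  x=-2.379: |R|=0.25098 <1
  x=-1.936: |R|=0.14345 <1
  x=-1.655: |R|=0.13384 <1
  x=-3.642: |R|=1.17808 >1
  x=-3.513: |R|=1.04126 >1
So |R|<1 on (-3.4722, 0).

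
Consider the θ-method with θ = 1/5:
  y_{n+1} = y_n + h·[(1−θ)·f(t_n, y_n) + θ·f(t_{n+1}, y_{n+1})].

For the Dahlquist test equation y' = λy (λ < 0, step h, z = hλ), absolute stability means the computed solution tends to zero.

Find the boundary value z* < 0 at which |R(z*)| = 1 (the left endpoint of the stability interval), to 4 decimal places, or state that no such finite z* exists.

z* = -3.3333.

Set f=λy, z=hλ:
  y_{n+1} = y_n + z·[4/5·y_n + 1/5·y_{n+1}] ⇒ (1 − 1/5z)y_{n+1} = (1 + 4/5z)y_n
  Hence R(z) = (1 + 4/5z)/(1 − 1/5z).

Solve |R(x)|<1 on ℝ⁻.
x=-0.96: |R|=0.1946
R=−1: 1+4/5x = −1+1/5x ⇒ -3/5x=2 ⇒ x=2/(-3/5)=-3.3333
Confirm numerically:
  x=-2.648: |R|=0.73117 <1
  x=-2.411: |R|=0.62664 <1
  x=-2.185: |R|=0.52053 <1
  x=-3.816: |R|=1.16425 >1
  x=-3.640: |R|=1.10648 >1
  x=-3.500: |R|=1.05882 >1
Stable set (-3.3333, 0).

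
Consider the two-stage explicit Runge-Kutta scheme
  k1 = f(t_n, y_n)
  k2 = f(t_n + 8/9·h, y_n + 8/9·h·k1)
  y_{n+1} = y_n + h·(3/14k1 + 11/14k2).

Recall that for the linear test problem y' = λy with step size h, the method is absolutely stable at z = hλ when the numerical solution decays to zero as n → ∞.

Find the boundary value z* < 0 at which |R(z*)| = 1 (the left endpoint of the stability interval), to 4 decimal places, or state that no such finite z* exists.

left endpoint -1.4318.

Set f=λy, z=hλ:
  k1=λy_n ⇒ h·k1=z·y_n;  k2=λ(1+8/9z)y_n ⇒ h·k2=z(1+8/9z)y_n
  y_{n+1}/y_n = 1 + 3/14z + 11/14z(1+8/9z) = 1 + z + 44/63z²
  Hence R(z) = 1 + z + 44/63z².

Find x<0 with |R(x)|<1.
x=-1.46: |R|=1.0287
R=1: x+44/63x²=0 ⇒ x=−63/44=-1.4318; min R=1−1/(4·44/63)=0.6420>−1
Confirm numerically:
  x=-1.261: |R|=0.84956 <1
  x=-1.012: |R|=0.70328 <1
  x=-0.895: |R|=0.66445 <1
  x=-1.613: |R|=1.20411 >1
  x=-1.546: |R|=1.12329 >1
  x=-1.513: |R|=1.08578 >1
Stable set (-1.4318, 0).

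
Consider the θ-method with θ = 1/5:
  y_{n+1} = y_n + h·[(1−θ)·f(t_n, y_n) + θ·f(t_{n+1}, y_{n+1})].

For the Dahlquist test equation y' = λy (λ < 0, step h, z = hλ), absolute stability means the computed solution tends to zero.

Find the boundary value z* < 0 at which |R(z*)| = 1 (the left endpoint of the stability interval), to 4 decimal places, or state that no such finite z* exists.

left endpoint -3.3333.

On y'=λy, z=hλ:
  y_{n+1} = y_n + z·[4/5·y_n + 1/5·y_{n+1}] ⇒ (1 − 1/5z)y_{n+1} = (1 + 4/5z)y_n
  R(z) = (1 + 4/5z)/(1 − 1/5z).

Find x<0 with |R(x)|<1.
x=-0.37: |R|=0.6555
R=−1: 1+4/5x = −1+1/5x ⇒ -3/5x=2 ⇒ x=2/(-3/5)=-3.3333
Confirm numerically:
  x=-3.311: |R|=0.99194 <1
  x=-2.439: |R|=0.63933 <1
  x=-1.381: |R|=0.08212 <1
  x=-3.666: |R|=1.11516 >1
  x=-3.577: |R|=1.08523 >1
Stable set (-3.3333, 0).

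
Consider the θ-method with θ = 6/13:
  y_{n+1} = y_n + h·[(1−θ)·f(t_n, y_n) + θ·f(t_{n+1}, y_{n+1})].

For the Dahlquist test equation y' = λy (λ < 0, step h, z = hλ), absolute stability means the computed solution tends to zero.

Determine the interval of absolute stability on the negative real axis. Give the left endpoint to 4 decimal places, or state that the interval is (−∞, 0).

(-26.0000, 0).

Set f=λy, z=hλ:
  y_{n+1} = y_n + z·[7/13·y_n + 6/13·y_{n+1}] ⇒ (1 − 6/13z)y_{n+1} = (1 + 7/13z)y_n
  so R(z) = (1 + 7/13z)/(1 − 6/13z).

Boundary: |R(x)|=1, x<0.
x=-1.3: |R|=0.1875
R=−1: 1+7/13x = −1+6/13x ⇒ -1/13x=2 ⇒ x=2/(-1/13)=-26.0000
Confirm numerically:
  x=-25.215: |R|=0.99522 <1
  x=-15.075: |R|=0.89439 <1
  x=-14.877: |R|=0.89123 <1
  x=-13.746: |R|=0.87165 <1
  x=-26.594: |R|=1.00344 >1
  x=-26.421: |R|=1.00245 >1
  x=-26.339: |R|=1.00198 >1
Interval (-26.0000, 0).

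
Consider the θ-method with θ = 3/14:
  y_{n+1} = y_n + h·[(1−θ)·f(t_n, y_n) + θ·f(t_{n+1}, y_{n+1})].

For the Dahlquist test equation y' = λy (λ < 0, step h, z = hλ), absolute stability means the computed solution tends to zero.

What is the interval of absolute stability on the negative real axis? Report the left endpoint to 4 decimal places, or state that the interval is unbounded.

With y'=λy (z=hλ):
  y_{n+1} = y_n + z·[11/14·y_n + 3/14·y_{n+1}] ⇒ (1 − 3/14z)y_{n+1} = (1 + 11/14z)y_n
  so R(z) = (1 + 11/14z)/(1 − 3/14z).

Solve |R(x)|<1 on ℝ⁻.
x=-1.33: |R|=0.0350
R=−1: 1+11/14x = −1+3/14x ⇒ -4/7x=2 ⇒ x=2/(-4/7)=-3.5000
Confirm numerically:
  x=-3.371: |R|=0.95720 <1
  x=-3.062: |R|=0.84887 <1
  x=-2.667: |R|=0.69710 <1
  x=-2.317: |R|=0.54828 <1
  x=-3.710: |R|=1.06685 >1
  x=-3.667: |R|=1.05344 >1
  x=-3.537: |R|=1.01203 >1
So |R|<1 on (-3.5000, 0).

z∈(-3.5000,0).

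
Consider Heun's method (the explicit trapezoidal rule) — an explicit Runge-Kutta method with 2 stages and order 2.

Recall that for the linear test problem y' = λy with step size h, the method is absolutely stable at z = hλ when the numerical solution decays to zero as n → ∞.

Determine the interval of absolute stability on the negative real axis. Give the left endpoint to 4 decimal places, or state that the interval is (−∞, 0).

Set f=λy, z=hλ:
  order 2, 2-stage ⇒ R(z)=1+z+z^2/2
  (e.g. R(-0.36)=0.70480, |R|=0.70480)

Boundary: |R(x)|=1, x<0.
x=-0.36: |R|=0.7048
|R(-2.32)|=1.3712 |R(-1.39)|=0.5760 |R(-0.7)|=0.5450
Bisect:
  x_lo=-2.5038 |R|=1.6307  x_hi=-0.3055 |R|=0.7412
  mid=-1.40465 |R|=0.58187 →hi
  mid=-1.95423 |R|=0.95528 →hi
  mid=-2.22902 |R|=1.25525 →lo
  mid=-2.09163 |R|=1.09583 →lo
  mid=-2.02293 |R|=1.02319 →lo
  mid=-1.98858 |R|=0.98865 →hi
  mid=-2.00576 |R|=1.00577 →lo
  mid=-1.99717 |R|=0.99717 →hi
  mid=-2.00146 |R|=1.00146 →lo
  ...
  [-2.00012,-1.99999] ⇒ x*=-2.0000
Interval (-2.0000, 0).

z∈(-2.0000,0).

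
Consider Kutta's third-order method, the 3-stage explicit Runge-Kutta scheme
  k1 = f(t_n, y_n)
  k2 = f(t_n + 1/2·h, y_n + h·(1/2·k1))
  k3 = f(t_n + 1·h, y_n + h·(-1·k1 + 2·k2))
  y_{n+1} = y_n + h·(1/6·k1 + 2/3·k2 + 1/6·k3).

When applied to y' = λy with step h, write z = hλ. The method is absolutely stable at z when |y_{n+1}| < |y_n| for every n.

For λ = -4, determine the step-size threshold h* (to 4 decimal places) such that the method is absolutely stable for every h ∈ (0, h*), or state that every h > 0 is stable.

(-2.5127,0); λ=-4 ⇒ h* = 0.6282.

Test eqn y'=λy, z=hλ:
  order 3, 3-stage ⇒ R(z)=1+z+z^2/2+z^3/6
  (e.g. R(-1.54)=0.03709, |R|=0.03709)

Boundary: |R(x)|=1, x<0.
x=-1.54: |R|=0.0371
|R(-2.46)|=0.9154 |R(-2.39)|=0.8093 |R(-1.16)|=0.2527
Bisect:
  x_lo=-3.0304 |R|=2.0769  x_hi=-0.1351 |R|=0.8736
  mid=-1.58272 |R|=0.00899 →hi
  mid=-2.30655 |R|=0.69167 →hi
  mid=-2.66846 |R|=1.27499 →lo
  mid=-2.48750 |R|=0.95897 →hi
  mid=-2.57798 |R|=1.11052 →lo
  mid=-2.53274 |R|=1.03318 →lo
  mid=-2.51012 |R|=0.99569 →hi
  mid=-2.52143 |R|=1.01434 →lo
  ...
  [-2.51277,-2.51260] ⇒ x*=-2.5127
Stable set (-2.5127, 0).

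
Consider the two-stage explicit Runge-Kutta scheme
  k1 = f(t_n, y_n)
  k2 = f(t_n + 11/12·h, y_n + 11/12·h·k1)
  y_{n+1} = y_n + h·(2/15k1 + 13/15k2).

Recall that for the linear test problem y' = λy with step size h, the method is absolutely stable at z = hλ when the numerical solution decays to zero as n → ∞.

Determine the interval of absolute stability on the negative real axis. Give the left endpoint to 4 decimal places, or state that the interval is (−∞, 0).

Set f=λy, z=hλ:
  k1=λy_n ⇒ h·k1=z·y_n;  k2=λ(1+11/12z)y_n ⇒ h·k2=z(1+11/12z)y_n
  y_{n+1}/y_n = 1 + 2/15z + 13/15z(1+11/12z) = 1 + z + 143/180z²
  R(z) = 1 + z + 143/180z².

Solve |R(x)|<1 on ℝ⁻.
x=-0.74: |R|=0.6950
R=1: x+143/180x²=0 ⇒ x=−180/143=-1.2587; min R=1−1/(4·143/180)=0.6853>−1
Confirm numerically:
  x=-1.092: |R|=0.85535 <1
  x=-0.860: |R|=0.72757 <1
  x=-0.783: |R|=0.70407 <1
  x=-1.808: |R|=1.78893 >1
  x=-1.684: |R|=1.56893 >1
Stable set (-1.2587, 0).

z∈(-1.2587,0).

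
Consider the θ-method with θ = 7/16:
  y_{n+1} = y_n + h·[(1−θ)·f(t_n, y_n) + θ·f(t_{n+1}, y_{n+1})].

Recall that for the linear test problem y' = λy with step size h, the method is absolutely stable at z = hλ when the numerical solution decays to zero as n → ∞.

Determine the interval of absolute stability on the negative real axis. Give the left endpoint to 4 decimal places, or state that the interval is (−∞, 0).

With y'=λy (z=hλ):
  y_{n+1} = y_n + z·[9/16·y_n + 7/16·y_{n+1}] ⇒ (1 − 7/16z)y_{n+1} = (1 + 9/16z)y_n
  so R(z) = (1 + 9/16z)/(1 − 7/16z).

Solve |R(x)|<1 on ℝ⁻.
x=-0.37: |R|=0.6815
R=−1: 1+9/16x = −1+7/16x ⇒ -1/8x=2 ⇒ x=2/(-1/8)=-16.0000
Confirm numerically:
  x=-14.119: |R|=0.96724 <1
  x=-13.326: |R|=0.95106 <1
  x=-9.920: |R|=0.85768 <1
  x=-6.626: |R|=0.69946 <1
  x=-16.582: |R|=1.00881 >1
  x=-16.283: |R|=1.00435 >1
  x=-16.069: |R|=1.00107 >1
Interval (-16.0000, 0).

z∈(-16.0000,0).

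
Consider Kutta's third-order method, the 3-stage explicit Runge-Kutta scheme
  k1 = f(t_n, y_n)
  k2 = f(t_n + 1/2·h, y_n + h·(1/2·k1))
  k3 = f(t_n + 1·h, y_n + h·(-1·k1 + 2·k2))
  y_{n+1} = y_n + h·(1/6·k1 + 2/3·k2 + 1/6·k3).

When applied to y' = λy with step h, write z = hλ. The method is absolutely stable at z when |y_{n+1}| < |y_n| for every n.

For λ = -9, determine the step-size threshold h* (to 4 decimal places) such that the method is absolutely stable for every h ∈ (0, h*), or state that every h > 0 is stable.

With y'=λy (z=hλ):
  order 3, 3-stage ⇒ R(z)=1+z+z^2/2+z^3/6
  (e.g. R(-0.91)=0.37845, |R|=0.37845)

Find x<0 with |R(x)|<1.
x=-0.91: |R|=0.3785
|R(-1.83)|=0.1770 |R(-1.41)|=0.1168 |R(-1.25)|=0.2057
Bisect:
  x_lo=-3.2096 |R|=2.5694  x_hi=-0.2435 |R|=0.7838
  mid=-1.72653 |R|=0.09384 →hi
  mid=-2.46805 |R|=0.92800 →hi
  mid=-2.83881 |R|=1.62230 →lo
  mid=-2.65343 |R|=1.24674 →lo
  mid=-2.56074 |R|=1.08067 →lo
  mid=-2.51439 |R|=1.00271 →lo
  mid=-2.49122 |R|=0.96495 →hi
  mid=-2.50280 |R|=0.98373 →hi
  mid=-2.50860 |R|=0.99319 →hi
  ...
  [-2.51276,-2.51258] ⇒ x*=-2.5127
So |R|<1 on (-2.5127, 0).

(-2.5127,0); λ=-9 ⇒ h* = 0.2792.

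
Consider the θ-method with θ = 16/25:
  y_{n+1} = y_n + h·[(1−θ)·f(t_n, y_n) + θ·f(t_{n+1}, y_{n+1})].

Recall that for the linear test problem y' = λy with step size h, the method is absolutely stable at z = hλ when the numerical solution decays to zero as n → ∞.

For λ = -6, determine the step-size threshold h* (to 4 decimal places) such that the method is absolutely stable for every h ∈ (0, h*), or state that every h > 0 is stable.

With y'=λy (z=hλ):
  y_{n+1} = y_n + z·[9/25·y_n + 16/25·y_{n+1}] ⇒ (1 − 16/25z)y_{n+1} = (1 + 9/25z)y_n
  ⇒ R(z) = (1 + 9/25z)/(1 − 16/25z).

Solve |R(x)|<1 on ℝ⁻.
x=-1.7: |R|=0.1858
x=-2: |R|=0.1228
x=-10: |R|=0.3514
x=-100: |R|=0.5385
θ=16/25≥1/2 ⇒ |1+9/25x|<|1−16/25x| ∀x<0 ⇒ unbounded interval.

(−∞, 0) — no finite endpoint. Any h>0 works for λ=-6.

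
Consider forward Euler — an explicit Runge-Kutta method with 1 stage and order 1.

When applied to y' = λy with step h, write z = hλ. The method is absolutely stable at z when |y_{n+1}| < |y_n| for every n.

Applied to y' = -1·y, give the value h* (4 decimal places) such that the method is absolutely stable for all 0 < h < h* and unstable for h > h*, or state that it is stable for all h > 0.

Test eqn y'=λy, z=hλ:
  order 1, 1-stage ⇒ R(z)=1+z
  (e.g. R(-0.35)=0.65000, |R|=0.65000)

Solve |R(x)|<1 on ℝ⁻.
x=-0.35: |R|=0.6500
|R(-1.7)|=0.7000 |R(-1.09)|=0.0900 |R(-0.93)|=0.0700
Bisect:
  x_lo=-2.5634 |R|=1.5634  x_hi=-0.2966 |R|=0.7034
  mid=-1.42997 |R|=0.42997 →hi
  mid=-1.99668 |R|=0.99668 →hi
  mid=-2.28003 |R|=1.28003 →lo
  mid=-2.13835 |R|=1.13835 →lo
  mid=-2.06752 |R|=1.06752 →lo
  mid=-2.03210 |R|=1.03210 →lo
  mid=-2.01439 |R|=1.01439 →lo
  mid=-2.00553 |R|=1.00553 →lo
  ...
  [-2.00014,-2.00000] ⇒ x*=-2.0000
So |R|<1 on (-2.0000, 0).

(-2.0000,0); λ=-1 ⇒ h* = 2.0000.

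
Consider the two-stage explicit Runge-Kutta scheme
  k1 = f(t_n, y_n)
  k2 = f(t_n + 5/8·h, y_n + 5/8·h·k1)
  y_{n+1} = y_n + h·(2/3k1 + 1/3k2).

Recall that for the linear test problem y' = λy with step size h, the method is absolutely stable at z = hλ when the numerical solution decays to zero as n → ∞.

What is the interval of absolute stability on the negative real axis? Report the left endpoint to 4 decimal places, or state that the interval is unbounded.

On y'=λy, z=hλ:
  k1=λy_n ⇒ h·k1=z·y_n;  k2=λ(1+5/8z)y_n ⇒ h·k2=z(1+5/8z)y_n
  y_{n+1}/y_n = 1 + 2/3z + 1/3z(1+5/8z) = 1 + z + 5/24z²
  Hence R(z) = 1 + z + 5/24z².

Boundary: |R(x)|=1, x<0.
x=-1.4: |R|=0.0083
R=1: x+5/24x²=0 ⇒ x=−24/5=-4.8000; min R=1−1/(4·5/24)=-0.2000>−1
Confirm numerically:
  x=-3.793: |R|=0.20426 <1
  x=-3.359: |R|=0.00840 <1
  x=-2.951: |R|=0.13675 <1
  x=-2.784: |R|=0.16928 <1
  x=-5.303: |R|=1.55571 >1
  x=-5.267: |R|=1.51244 >1
  x=-5.181: |R|=1.41124 >1
So |R|<1 on (-4.8000, 0).

(-4.8000, 0).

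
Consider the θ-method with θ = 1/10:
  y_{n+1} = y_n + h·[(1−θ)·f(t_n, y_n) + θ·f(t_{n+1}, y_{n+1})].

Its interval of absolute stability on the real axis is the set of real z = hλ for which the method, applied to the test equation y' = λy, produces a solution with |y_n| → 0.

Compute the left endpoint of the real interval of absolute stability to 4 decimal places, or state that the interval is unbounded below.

On y'=λy, z=hλ:
  y_{n+1} = y_n + z·[9/10·y_n + 1/10·y_{n+1}] ⇒ (1 − 1/10z)y_{n+1} = (1 + 9/10z)y_n
  ⇒ R(z) = (1 + 9/10z)/(1 − 1/10z).

Solve |R(x)|<1 on ℝ⁻.
x=-0.62: |R|=0.4162
R=−1: 1+9/10x = −1+1/10x ⇒ -4/5x=2 ⇒ x=2/(-4/5)=-2.5000
Confirm numerically:
  x=-2.427: |R|=0.95301 <1
  x=-2.349: |R|=0.90218 <1
  x=-1.784: |R|=0.51392 <1
  x=-1.251: |R|=0.11190 <1
  x=-3.065: |R|=1.34596 >1
  x=-2.897: |R|=1.24626 >1
  x=-2.677: |R|=1.11170 >1
Interval (-2.5000, 0).

left endpoint -2.5000.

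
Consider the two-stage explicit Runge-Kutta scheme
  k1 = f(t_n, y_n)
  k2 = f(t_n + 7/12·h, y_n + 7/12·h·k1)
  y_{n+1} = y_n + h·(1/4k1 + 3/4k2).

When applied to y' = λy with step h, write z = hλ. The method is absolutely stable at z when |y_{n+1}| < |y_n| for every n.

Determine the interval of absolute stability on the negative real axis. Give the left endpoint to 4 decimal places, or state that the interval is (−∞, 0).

With y'=λy (z=hλ):
  k1=λy_n ⇒ h·k1=z·y_n;  k2=λ(1+7/12z)y_n ⇒ h·k2=z(1+7/12z)y_n
  y_{n+1}/y_n = 1 + 1/4z + 3/4z(1+7/12z) = 1 + z + 7/16z²
  Hence R(z) = 1 + z + 7/16z².

Need |R(x)|<1, x<0.
x=-1.06: |R|=0.4316
R=1: x+7/16x²=0 ⇒ x=−16/7=-2.2857; min R=1−1/(4·7/16)=0.4286>−1
Confirm numerically:
  x=-1.950: |R|=0.71359 <1
  x=-1.770: |R|=0.60064 <1
  x=-1.131: |R|=0.42863 <1
  x=-1.084: |R|=0.43009 <1
  x=-2.641: |R|=1.41051 >1
  x=-2.429: |R|=1.15227 >1
  x=-2.425: |R|=1.14777 >1
Interval (-2.2857, 0).

(-2.2857, 0).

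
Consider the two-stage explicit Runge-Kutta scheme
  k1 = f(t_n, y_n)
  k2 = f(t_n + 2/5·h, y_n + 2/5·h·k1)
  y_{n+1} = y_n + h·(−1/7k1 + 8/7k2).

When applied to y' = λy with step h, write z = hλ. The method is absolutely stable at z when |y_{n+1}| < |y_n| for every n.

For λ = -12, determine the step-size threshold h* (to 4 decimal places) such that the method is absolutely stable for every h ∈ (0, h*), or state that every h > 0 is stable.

Test eqn y'=λy, z=hλ:
  k1=λy_n ⇒ h·k1=z·y_n;  k2=λ(1+2/5z)y_n ⇒ h·k2=z(1+2/5z)y_n
  y_{n+1}/y_n = 1 − 1/7z + 8/7z(1+2/5z) = 1 + z + 16/35z²
  Hence R(z) = 1 + z + 16/35z².

Find x<0 with |R(x)|<1.
x=-1.01: |R|=0.4563
R=1: x+16/35x²=0 ⇒ x=−35/16=-2.1875; min R=1−1/(4·16/35)=0.4531>−1
Confirm numerically:
  x=-1.656: |R|=0.59764 <1
  x=-1.282: |R|=0.46933 <1
  x=-1.098: |R|=0.45313 <1
  x=-2.777: |R|=1.74836 >1
  x=-2.772: |R|=1.74068 >1
Stable set (-2.1875, 0).

(-2.1875,0); λ=-12 ⇒ h* = (35/16)/12 = 0.1823.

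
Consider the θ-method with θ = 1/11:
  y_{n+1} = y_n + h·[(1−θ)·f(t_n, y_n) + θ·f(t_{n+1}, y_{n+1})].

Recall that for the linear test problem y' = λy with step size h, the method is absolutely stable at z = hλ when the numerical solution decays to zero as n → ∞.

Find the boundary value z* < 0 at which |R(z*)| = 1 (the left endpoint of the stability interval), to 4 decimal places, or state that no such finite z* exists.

Set f=λy, z=hλ:
  y_{n+1} = y_n + z·[10/11·y_n + 1/11·y_{n+1}] ⇒ (1 − 1/11z)y_{n+1} = (1 + 10/11z)y_n
  Hence R(z) = (1 + 10/11z)/(1 − 1/11z).

Boundary: |R(x)|=1, x<0.
x=-0.7: |R|=0.3419
R=−1: 1+10/11x = −1+1/11x ⇒ -9/11x=2 ⇒ x=2/(-9/11)=-2.4444
Confirm numerically:
  x=-1.926: |R|=0.63902 <1
  x=-1.912: |R|=0.62887 <1
  x=-1.541: |R|=0.35165 <1
  x=-1.069: |R|=0.02569 <1
  x=-2.989: |R|=1.35035 >1
  x=-2.936: |R|=1.31745 >1
  x=-2.720: |R|=1.18076 >1
So |R|<1 on (-2.4444, 0).

z* = -2.4444.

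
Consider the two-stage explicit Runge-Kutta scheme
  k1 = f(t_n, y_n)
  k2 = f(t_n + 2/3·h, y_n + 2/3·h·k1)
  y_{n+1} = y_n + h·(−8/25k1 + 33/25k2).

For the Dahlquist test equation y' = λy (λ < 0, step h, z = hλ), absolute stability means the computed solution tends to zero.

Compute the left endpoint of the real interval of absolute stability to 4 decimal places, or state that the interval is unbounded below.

With y'=λy (z=hλ):
  k1=λy_n ⇒ h·k1=z·y_n;  k2=λ(1+2/3z)y_n ⇒ h·k2=z(1+2/3z)y_n
  y_{n+1}/y_n = 1 − 8/25z + 33/25z(1+2/3z) = 1 + z + 22/25z²
  R(z) = 1 + z + 22/25z².

Find x<0 with |R(x)|<1.
x=-0.77: |R|=0.7518
R=1: x+22/25x²=0 ⇒ x=−25/22=-1.1364; min R=1−1/(4·22/25)=0.7159>−1
Confirm numerically:
  x=-0.990: |R|=0.87249 <1
  x=-0.731: |R|=0.73924 <1
  x=-0.545: |R|=0.71638 <1
  x=-1.319: |R|=1.21199 >1
  x=-1.307: |R|=1.19626 >1
So |R|<1 on (-1.1364, 0).

left endpoint -1.1364.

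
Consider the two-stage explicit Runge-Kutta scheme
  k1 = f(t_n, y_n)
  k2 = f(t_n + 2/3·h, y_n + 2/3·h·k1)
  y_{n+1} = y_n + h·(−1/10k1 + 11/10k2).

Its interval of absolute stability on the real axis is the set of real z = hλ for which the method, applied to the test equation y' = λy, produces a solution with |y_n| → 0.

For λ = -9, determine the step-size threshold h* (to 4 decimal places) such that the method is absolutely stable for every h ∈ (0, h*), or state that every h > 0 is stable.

(-1.3636,0); λ=-9 ⇒ h* = (15/11)/9 = 0.1515.

On y'=λy, z=hλ:
  k1=λy_n ⇒ h·k1=z·y_n;  k2=λ(1+2/3z)y_n ⇒ h·k2=z(1+2/3z)y_n
  y_{n+1}/y_n = 1 − 1/10z + 11/10z(1+2/3z) = 1 + z + 11/15z²
  ⇒ R(z) = 1 + z + 11/15z².

Need |R(x)|<1, x<0.
x=-0.64: |R|=0.6604
R=1: x+11/15x²=0 ⇒ x=−15/11=-1.3636; min R=1−1/(4·11/15)=0.6591>−1
Confirm numerically:
  x=-1.142: |R|=0.81439 <1
  x=-1.030: |R|=0.74799 <1
  x=-1.010: |R|=0.73807 <1
  x=-1.793: |R|=1.56456 >1
  x=-1.776: |R|=1.53706 >1
  x=-1.529: |R|=1.18542 >1
So |R|<1 on (-1.3636, 0).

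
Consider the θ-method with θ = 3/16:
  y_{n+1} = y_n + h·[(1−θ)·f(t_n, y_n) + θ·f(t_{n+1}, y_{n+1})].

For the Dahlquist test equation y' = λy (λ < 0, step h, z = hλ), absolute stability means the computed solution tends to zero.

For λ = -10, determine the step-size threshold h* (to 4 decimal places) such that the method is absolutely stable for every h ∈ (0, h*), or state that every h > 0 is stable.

(-3.2000,0); λ=-10 ⇒ h* = (16/5)/10 = 0.3200.

With y'=λy (z=hλ):
  y_{n+1} = y_n + z·[13/16·y_n + 3/16·y_{n+1}] ⇒ (1 − 3/16z)y_{n+1} = (1 + 13/16z)y_n
  Hence R(z) = (1 + 13/16z)/(1 − 3/16z).

Need |R(x)|<1, x<0.
x=-0.98: |R|=0.1721
R=−1: 1+13/16x = −1+3/16x ⇒ -5/8x=2 ⇒ x=2/(-5/8)=-3.2000
Confirm numerically:
  x=-2.589: |R|=0.74292 <1
  x=-2.205: |R|=0.56003 <1
  x=-1.571: |R|=0.21354 <1
  x=-3.623: |R|=1.15743 >1
  x=-3.265: |R|=1.02520 >1
  x=-3.245: |R|=1.01749 >1
So |R|<1 on (-3.2000, 0).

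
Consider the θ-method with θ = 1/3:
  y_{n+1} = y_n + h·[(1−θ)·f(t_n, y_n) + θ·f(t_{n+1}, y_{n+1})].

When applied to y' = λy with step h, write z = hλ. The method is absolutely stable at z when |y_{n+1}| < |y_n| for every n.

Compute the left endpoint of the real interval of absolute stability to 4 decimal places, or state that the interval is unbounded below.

left endpoint -6.0000.

Set f=λy, z=hλ:
  y_{n+1} = y_n + z·[2/3·y_n + 1/3·y_{n+1}] ⇒ (1 − 1/3z)y_{n+1} = (1 + 2/3z)y_n
  Hence R(z) = (1 + 2/3z)/(1 − 1/3z).

Solve |R(x)|<1 on ℝ⁻.
x=-1.37: |R|=0.0595
R=−1: 1+2/3x = −1+1/3x ⇒ -1/3x=2 ⇒ x=2/(-1/3)=-6.0000
Confirm numerically:
  x=-5.847: |R|=0.98271 <1
  x=-5.459: |R|=0.93604 <1
  x=-3.306: |R|=0.57279 <1
  x=-2.756: |R|=0.43641 <1
  x=-6.279: |R|=1.03007 >1
  x=-6.149: |R|=1.01629 >1
  x=-6.108: |R|=1.01186 >1
Interval (-6.0000, 0).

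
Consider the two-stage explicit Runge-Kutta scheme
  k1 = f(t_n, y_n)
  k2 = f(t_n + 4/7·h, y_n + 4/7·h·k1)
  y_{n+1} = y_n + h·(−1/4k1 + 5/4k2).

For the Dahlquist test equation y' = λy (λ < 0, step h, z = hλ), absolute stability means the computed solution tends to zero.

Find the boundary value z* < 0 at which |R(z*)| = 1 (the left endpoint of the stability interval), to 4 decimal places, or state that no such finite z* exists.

left endpoint -1.4000.

With y'=λy (z=hλ):
  k1=λy_n ⇒ h·k1=z·y_n;  k2=λ(1+4/7z)y_n ⇒ h·k2=z(1+4/7z)y_n
  y_{n+1}/y_n = 1 − 1/4z + 5/4z(1+4/7z) = 1 + z + 5/7z²
  ⇒ R(z) = 1 + z + 5/7z².

Find x<0 with |R(x)|<1.
x=-1.55: |R|=1.1661
R=1: x+5/7x²=0 ⇒ x=−7/5=-1.4000; min R=1−1/(4·5/7)=0.6500>−1
Confirm numerically:
  x=-1.344: |R|=0.94624 <1
  x=-1.127: |R|=0.78024 <1
  x=-0.723: |R|=0.65038 <1
  x=-1.827: |R|=1.55723 >1
  x=-1.698: |R|=1.36143 >1
So |R|<1 on (-1.4000, 0).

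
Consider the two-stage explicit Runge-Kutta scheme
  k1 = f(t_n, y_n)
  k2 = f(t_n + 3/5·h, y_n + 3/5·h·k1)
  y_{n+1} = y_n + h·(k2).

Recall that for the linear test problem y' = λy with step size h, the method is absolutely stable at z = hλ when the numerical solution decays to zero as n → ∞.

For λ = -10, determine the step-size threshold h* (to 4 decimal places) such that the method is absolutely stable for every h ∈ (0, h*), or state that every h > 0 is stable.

(-1.6667,0); λ=-10 ⇒ h* = (5/3)/10 = 0.1667.

Test eqn y'=λy, z=hλ:
  k1=λy_n ⇒ h·k1=z·y_n;  k2=λ(1+3/5z)y_n ⇒ h·k2=z(1+3/5z)y_n
  y_{n+1}/y_n = 1 + z(1+3/5z) = 1 + z + 3/5z²
  Hence R(z) = 1 + z + 3/5z².

Need |R(x)|<1, x<0.
x=-0.81: |R|=0.5837
R=1: x+3/5x²=0 ⇒ x=−5/3=-1.6667; min R=1−1/(4·3/5)=0.5833>−1
Confirm numerically:
  x=-1.562: |R|=0.90191 <1
  x=-1.252: |R|=0.68850 <1
  x=-1.197: |R|=0.66269 <1
  x=-0.874: |R|=0.58433 <1
  x=-1.923: |R|=1.29576 >1
  x=-1.837: |R|=1.18774 >1
So |R|<1 on (-1.6667, 0).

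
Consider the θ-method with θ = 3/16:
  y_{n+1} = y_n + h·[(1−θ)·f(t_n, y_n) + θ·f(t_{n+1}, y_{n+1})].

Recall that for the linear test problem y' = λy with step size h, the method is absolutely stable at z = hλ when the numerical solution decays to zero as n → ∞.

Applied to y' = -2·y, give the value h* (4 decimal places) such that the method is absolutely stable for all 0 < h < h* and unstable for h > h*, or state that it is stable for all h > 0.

Set f=λy, z=hλ:
  y_{n+1} = y_n + z·[13/16·y_n + 3/16·y_{n+1}] ⇒ (1 − 3/16z)y_{n+1} = (1 + 13/16z)y_n
  so R(z) = (1 + 13/16z)/(1 − 3/16z).

Need |R(x)|<1, x<0.
x=-1.57: |R|=0.2129
R=−1: 1+13/16x = −1+3/16x ⇒ -5/8x=2 ⇒ x=2/(-5/8)=-3.2000
Confirm numerically:
  x=-2.485: |R|=0.69516 <1
  x=-2.273: |R|=0.59376 <1
  x=-2.073: |R|=0.49278 <1
  x=-1.542: |R|=0.19616 <1
  x=-3.784: |R|=1.21351 >1
  x=-3.393: |R|=1.07372 >1
Stable set (-3.2000, 0).

(-3.2000,0); λ=-2 ⇒ h* = (16/5)/2 = 1.6000.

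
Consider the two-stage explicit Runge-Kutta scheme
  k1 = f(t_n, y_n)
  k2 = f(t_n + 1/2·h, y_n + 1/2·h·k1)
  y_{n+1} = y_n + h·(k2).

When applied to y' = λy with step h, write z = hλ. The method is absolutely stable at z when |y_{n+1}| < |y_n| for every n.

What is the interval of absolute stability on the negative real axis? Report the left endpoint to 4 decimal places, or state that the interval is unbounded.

(-2.0000, 0).

On y'=λy, z=hλ:
  k1=λy_n ⇒ h·k1=z·y_n;  k2=λ(1+1/2z)y_n ⇒ h·k2=z(1+1/2z)y_n
  y_{n+1}/y_n = 1 + z(1+1/2z) = 1 + z + 1/2z²
  Hence R(z) = 1 + z + 1/2z².

Find x<0 with |R(x)|<1.
x=-0.52: |R|=0.6152
R=1: x+1/2x²=0 ⇒ x=−2=-2.0000; min R=1−1/(4·1/2)=0.5000>−1
Confirm numerically:
  x=-1.828: |R|=0.84279 <1
  x=-1.821: |R|=0.83702 <1
  x=-1.564: |R|=0.65905 <1
  x=-1.300: |R|=0.54500 <1
  x=-2.574: |R|=1.73874 >1
  x=-2.239: |R|=1.26756 >1
  x=-2.232: |R|=1.25891 >1
Interval (-2.0000, 0).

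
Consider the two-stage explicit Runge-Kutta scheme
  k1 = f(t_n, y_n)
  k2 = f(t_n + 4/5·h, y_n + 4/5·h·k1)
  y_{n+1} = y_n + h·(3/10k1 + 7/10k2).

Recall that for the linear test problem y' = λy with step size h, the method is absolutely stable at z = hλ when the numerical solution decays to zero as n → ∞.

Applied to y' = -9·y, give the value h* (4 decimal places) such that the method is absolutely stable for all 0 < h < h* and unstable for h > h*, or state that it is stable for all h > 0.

With y'=λy (z=hλ):
  k1=λy_n ⇒ h·k1=z·y_n;  k2=λ(1+4/5z)y_n ⇒ h·k2=z(1+4/5z)y_n
  y_{n+1}/y_n = 1 + 3/10z + 7/10z(1+4/5z) = 1 + z + 14/25z²
  so R(z) = 1 + z + 14/25z².

Find x<0 with |R(x)|<1.
x=-1.33: |R|=0.6606
R=1: x+14/25x²=0 ⇒ x=−25/14=-1.7857; min R=1−1/(4·14/25)=0.5536>−1
Confirm numerically:
  x=-1.327: |R|=0.65912 <1
  x=-1.165: |R|=0.59505 <1
  x=-0.790: |R|=0.55950 <1
  x=-0.717: |R|=0.57089 <1
  x=-2.165: |R|=1.45985 >1
  x=-2.065: |R|=1.32297 >1
  x=-1.808: |R|=1.02256 >1
Interval (-1.7857, 0).

(-1.7857,0); λ=-9 ⇒ h* = (25/14)/9 = 0.1984.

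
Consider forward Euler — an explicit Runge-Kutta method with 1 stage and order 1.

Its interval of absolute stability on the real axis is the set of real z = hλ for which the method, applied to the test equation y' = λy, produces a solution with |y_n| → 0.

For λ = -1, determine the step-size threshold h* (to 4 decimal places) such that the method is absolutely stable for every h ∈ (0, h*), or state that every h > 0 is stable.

On y'=λy, z=hλ:
  order 1, 1-stage ⇒ R(z)=1+z
  (e.g. R(-0.47)=0.53000, |R|=0.53000)

Solve |R(x)|<1 on ℝ⁻.
x=-0.47: |R|=0.5300
|R(-2.28)|=1.2800 |R(-1.64)|=0.6400 |R(-0.62)|=0.3800
Bisect:
  x_lo=-2.4231 |R|=1.4231  x_hi=-0.2106 |R|=0.7894
  mid=-1.31683 |R|=0.31683 →hi
  mid=-1.86995 |R|=0.86995 →hi
  mid=-2.14650 |R|=1.14650 →lo
  mid=-2.00823 |R|=1.00823 →lo
  mid=-1.93909 |R|=0.93909 →hi
  mid=-1.97366 |R|=0.97366 →hi
  mid=-1.99094 |R|=0.99094 →hi
  mid=-1.99958 |R|=0.99958 →hi
  ...
  [-2.00012,-1.99999] ⇒ x*=-2.0000
So |R|<1 on (-2.0000, 0).

(-2.0000,0); λ=-1 ⇒ h* = 2.0000.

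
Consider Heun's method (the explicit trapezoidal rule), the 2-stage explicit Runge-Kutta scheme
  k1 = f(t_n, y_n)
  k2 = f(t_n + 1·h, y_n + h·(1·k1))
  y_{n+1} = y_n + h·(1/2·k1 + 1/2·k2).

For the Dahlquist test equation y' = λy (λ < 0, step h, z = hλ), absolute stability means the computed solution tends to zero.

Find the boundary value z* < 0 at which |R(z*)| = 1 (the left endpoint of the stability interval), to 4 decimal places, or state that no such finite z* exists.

left endpoint -2.0000.

Set f=λy, z=hλ:
  order 2, 2-stage ⇒ R(z)=1+z+z^2/2
  (e.g. R(-0.81)=0.51805, |R|=0.51805)

Need |R(x)|<1, x<0.
x=-0.81: |R|=0.5181
|R(-1.8)|=0.8200 |R(-1.12)|=0.5072 |R(-0.81)|=0.5181
Bisect:
  x_lo=-2.6519 |R|=1.8644  x_hi=-0.3919 |R|=0.6849
  mid=-1.52190 |R|=0.63619 →hi
  mid=-2.08691 |R|=1.09068 →lo
  mid=-1.80440 |R|=0.82353 →hi
  mid=-1.94566 |R|=0.94713 →hi
  mid=-2.01628 |R|=1.01641 →lo
  mid=-1.98097 |R|=0.98115 →hi
  mid=-1.99862 |R|=0.99863 →hi
  mid=-2.00745 |R|=1.00748 →lo
  mid=-2.00304 |R|=1.00304 →lo
  mid=-2.00083 |R|=1.00083 →lo
  ...
  [-2.00000,-1.99987] ⇒ x*=-2.0000
So |R|<1 on (-2.0000, 0).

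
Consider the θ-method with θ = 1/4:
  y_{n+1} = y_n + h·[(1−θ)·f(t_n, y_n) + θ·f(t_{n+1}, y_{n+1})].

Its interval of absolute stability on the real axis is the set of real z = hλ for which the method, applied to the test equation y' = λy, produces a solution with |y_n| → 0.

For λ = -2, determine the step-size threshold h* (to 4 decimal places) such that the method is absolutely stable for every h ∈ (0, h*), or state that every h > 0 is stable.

On y'=λy, z=hλ:
  y_{n+1} = y_n + z·[3/4·y_n + 1/4·y_{n+1}] ⇒ (1 − 1/4z)y_{n+1} = (1 + 3/4z)y_n
  R(z) = (1 + 3/4z)/(1 − 1/4z).

Boundary: |R(x)|=1, x<0.
x=-1.26: |R|=0.0418
R=−1: 1+3/4x = −1+1/4x ⇒ -1/2x=2 ⇒ x=2/(-1/2)=-4.0000
Confirm numerically:
  x=-3.163: |R|=0.76630 <1
  x=-2.741: |R|=0.62646 <1
  x=-2.667: |R|=0.60012 <1
  x=-1.912: |R|=0.29364 <1
  x=-4.390: |R|=1.09297 >1
  x=-4.363: |R|=1.08681 >1
So |R|<1 on (-4.0000, 0).

(-4.0000,0); λ=-2 ⇒ h* = (4)/2 = 2.0000.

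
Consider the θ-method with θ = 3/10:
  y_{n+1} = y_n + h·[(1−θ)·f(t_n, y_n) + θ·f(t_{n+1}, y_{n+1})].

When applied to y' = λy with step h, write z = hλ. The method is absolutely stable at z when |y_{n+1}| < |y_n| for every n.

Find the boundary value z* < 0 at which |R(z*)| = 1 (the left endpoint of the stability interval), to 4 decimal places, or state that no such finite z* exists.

left endpoint -5.0000.

On y'=λy, z=hλ:
  y_{n+1} = y_n + z·[7/10·y_n + 3/10·y_{n+1}] ⇒ (1 − 3/10z)y_{n+1} = (1 + 7/10z)y_n
  R(z) = (1 + 7/10z)/(1 − 3/10z).

Need |R(x)|<1, x<0.
x=-1: |R|=0.2308
R=−1: 1+7/10x = −1+3/10x ⇒ -2/5x=2 ⇒ x=2/(-2/5)=-5.0000
Confirm numerically:
  x=-3.870: |R|=0.79084 <1
  x=-3.711: |R|=0.75602 <1
  x=-2.054: |R|=0.27088 <1
  x=-5.450: |R|=1.06831 >1
  x=-5.184: |R|=1.02880 >1
  x=-5.135: |R|=1.02126 >1
Stable set (-5.0000, 0).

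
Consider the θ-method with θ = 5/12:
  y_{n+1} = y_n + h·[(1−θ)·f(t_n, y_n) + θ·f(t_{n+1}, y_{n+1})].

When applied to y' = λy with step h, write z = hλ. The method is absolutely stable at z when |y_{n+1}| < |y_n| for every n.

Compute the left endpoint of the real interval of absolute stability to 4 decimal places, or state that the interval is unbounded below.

left endpoint -12.0000.

With y'=λy (z=hλ):
  y_{n+1} = y_n + z·[7/12·y_n + 5/12·y_{n+1}] ⇒ (1 − 5/12z)y_{n+1} = (1 + 7/12z)y_n
  so R(z) = (1 + 7/12z)/(1 − 5/12z).

Solve |R(x)|<1 on ℝ⁻.
x=-0.75: |R|=0.4286
R=−1: 1+7/12x = −1+5/12x ⇒ -1/6x=2 ⇒ x=2/(-1/6)=-12.0000
Confirm numerically:
  x=-8.985: |R|=0.89407 <1
  x=-8.327: |R|=0.86304 <1
  x=-6.917: |R|=0.78178 <1
  x=-12.215: |R|=1.00588 >1
  x=-12.056: |R|=1.00155 >1
So |R|<1 on (-12.0000, 0).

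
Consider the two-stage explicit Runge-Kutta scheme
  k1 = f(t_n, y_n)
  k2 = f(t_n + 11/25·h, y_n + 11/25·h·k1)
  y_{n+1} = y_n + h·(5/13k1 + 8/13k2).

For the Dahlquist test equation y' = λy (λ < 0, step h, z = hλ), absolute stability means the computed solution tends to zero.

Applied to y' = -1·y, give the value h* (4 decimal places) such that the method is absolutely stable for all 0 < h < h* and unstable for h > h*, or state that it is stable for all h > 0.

(-3.6932,0); λ=-1 ⇒ h* = (325/88)/1 = 3.6932.

Test eqn y'=λy, z=hλ:
  k1=λy_n ⇒ h·k1=z·y_n;  k2=λ(1+11/25z)y_n ⇒ h·k2=z(1+11/25z)y_n
  y_{n+1}/y_n = 1 + 5/13z + 8/13z(1+11/25z) = 1 + z + 88/325z²
  R(z) = 1 + z + 88/325z².

Solve |R(x)|<1 on ℝ⁻.
x=-1.51: |R|=0.1074
R=1: x+88/325x²=0 ⇒ x=−325/88=-3.6932; min R=1−1/(4·88/325)=0.0767>−1
Confirm numerically:
  x=-3.099: |R|=0.50141 <1
  x=-2.588: |R|=0.22554 <1
  x=-2.340: |R|=0.14262 <1
  x=-2.188: |R|=0.10827 <1
  x=-4.155: |R|=1.51957 >1
  x=-4.058: |R|=1.40086 >1
Stable set (-3.6932, 0).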